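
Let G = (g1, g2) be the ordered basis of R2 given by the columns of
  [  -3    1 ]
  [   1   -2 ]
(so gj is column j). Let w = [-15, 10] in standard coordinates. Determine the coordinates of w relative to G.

[4, -3]

[w]_G is the unique c with M c = w, where M has columns g1, g2.
System: -3c_1 + c_2 = -15, c_1 - 2c_2 = 10; solving gives c_1 = 4, c_2 = -3.
Check: 4g1 - 3g2 = [-15, 10].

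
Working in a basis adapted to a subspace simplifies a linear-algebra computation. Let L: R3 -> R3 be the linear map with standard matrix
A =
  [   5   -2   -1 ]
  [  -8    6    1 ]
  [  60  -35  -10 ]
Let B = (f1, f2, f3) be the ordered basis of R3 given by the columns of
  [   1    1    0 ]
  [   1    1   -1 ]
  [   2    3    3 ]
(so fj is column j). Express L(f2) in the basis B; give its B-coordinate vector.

(2, -2, -1)

Column 2 of [L]_B is the B-coordinate vector of L(f2).
In standard coordinates L(f2) = A f2 = (0, 1, -5).
Converting to B: (0, 1, -5) = 2f1 - 2f2 - f3, so the coordinate vector is (2, -2, -1).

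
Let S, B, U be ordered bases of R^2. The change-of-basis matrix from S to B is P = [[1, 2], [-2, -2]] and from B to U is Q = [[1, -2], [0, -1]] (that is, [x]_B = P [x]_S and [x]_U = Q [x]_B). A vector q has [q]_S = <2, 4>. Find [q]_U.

Apply P to get B-coordinates <10, -12>, then Q to get U-coordinates.
The result is [q]_U = <34, 12>.

<34, 12>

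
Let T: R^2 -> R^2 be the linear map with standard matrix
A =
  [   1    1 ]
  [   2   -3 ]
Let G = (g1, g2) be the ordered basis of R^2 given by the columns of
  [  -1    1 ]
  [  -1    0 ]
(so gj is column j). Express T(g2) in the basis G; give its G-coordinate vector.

(-2, -1)

Compute T(g2) = A g2 = (1, 2) in standard coordinates.
Then write this in G-coordinates: solve for y in y_1 g1 + y_2 g2 = (1, 2).
This gives y = (-2, -1), which is column 2 of [T]_G.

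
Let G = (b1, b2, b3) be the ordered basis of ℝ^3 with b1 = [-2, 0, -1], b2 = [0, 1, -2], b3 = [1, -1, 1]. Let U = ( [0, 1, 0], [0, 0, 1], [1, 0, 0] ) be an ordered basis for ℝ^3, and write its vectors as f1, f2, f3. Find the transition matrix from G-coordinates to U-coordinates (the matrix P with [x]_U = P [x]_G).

[[0, 1, -1], [-1, -2, 1], [-2, 0, 1]]

Column j of P is [bj]_U, since P maps G-coordinates to U-coordinates.
Expressing b1 in U: b1 = 0·f1 - f2 - 2f3, so column 1 of P is [0, -1, -2].
Doing the same for each bj gives P = [[0, 1, -1], [-1, -2, 1], [-2, 0, 1]].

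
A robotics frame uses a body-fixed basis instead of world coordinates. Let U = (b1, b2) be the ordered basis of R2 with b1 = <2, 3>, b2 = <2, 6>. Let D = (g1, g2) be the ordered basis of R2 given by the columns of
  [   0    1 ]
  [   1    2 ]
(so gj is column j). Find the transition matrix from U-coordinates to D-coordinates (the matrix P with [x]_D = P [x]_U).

[[-1, 2], [2, 2]]

Column j of P is [bj]_D, since P maps U-coordinates to D-coordinates.
Expressing b1 in D: b1 = -g1 + 2g2, so column 1 of P is <-1, 2>.
Doing the same for each bj gives P = [[-1, 2], [2, 2]].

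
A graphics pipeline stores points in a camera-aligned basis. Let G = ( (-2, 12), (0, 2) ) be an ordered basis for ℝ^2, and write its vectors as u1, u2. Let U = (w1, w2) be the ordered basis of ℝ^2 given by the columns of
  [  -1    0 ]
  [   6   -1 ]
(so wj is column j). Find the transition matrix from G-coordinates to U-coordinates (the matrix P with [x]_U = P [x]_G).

[[2, 0], [0, -2]]

Let M have columns uj and N have columns wj. Then for every x, N [x]_U = x = M [x]_G, so P = N^(-1) M.
Since det N = 1, N^(-1) has integer entries; multiplying gives P = [[2, 0], [0, -2]].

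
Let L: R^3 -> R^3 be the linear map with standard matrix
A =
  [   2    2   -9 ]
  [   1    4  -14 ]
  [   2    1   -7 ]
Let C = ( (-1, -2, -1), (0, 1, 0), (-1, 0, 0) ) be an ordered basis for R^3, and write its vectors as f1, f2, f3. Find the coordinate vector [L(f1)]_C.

(-3, -1, 0)

Compute L(f1) = A f1 = (3, 5, 3) in standard coordinates.
Then write this in C-coordinates: solve for y in y_1 f1 + ... + y_3 f3 = (3, 5, 3).
This gives y = (-3, -1, 0), which is column 1 of [L]_C.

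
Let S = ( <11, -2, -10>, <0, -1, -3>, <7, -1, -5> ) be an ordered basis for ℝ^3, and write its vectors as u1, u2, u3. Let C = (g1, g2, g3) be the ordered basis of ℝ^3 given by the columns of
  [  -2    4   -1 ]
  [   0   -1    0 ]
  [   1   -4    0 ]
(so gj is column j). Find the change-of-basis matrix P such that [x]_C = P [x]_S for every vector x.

[[-2, 1, -1], [2, 1, 1], [1, 2, -1]]

Column j of P is [uj]_C, since P maps S-coordinates to C-coordinates.
Expressing u1 in C: u1 = -2g1 + 2g2 + g3, so column 1 of P is <-2, 2, 1>.
Doing the same for each uj gives P = [[-2, 1, -1], [2, 1, 1], [1, 2, -1]].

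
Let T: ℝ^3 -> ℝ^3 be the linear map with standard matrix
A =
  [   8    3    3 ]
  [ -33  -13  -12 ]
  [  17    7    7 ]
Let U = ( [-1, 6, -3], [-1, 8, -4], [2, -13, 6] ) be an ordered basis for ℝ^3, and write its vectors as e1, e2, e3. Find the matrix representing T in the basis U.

Let P have columns e1, ..., e3. Then [T]_U = P^(-1) A P.
Here det P = 1, so P^(-1) is integer; computing A P first and then P^(-1)(A P) gives [[2, -3, 3], [-1, 1, 0], [1, 1, -1]].

[[2, -3, 3], [-1, 1, 0], [1, 1, -1]]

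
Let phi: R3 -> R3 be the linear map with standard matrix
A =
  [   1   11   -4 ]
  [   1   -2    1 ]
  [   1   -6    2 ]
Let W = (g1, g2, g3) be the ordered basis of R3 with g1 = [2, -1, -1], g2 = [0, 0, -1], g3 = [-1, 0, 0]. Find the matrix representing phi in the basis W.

[[-3, 1, 1], [-3, 1, 0], [-1, -2, 3]]

Let P have columns g1, ..., g3. Then [phi]_W = P^(-1) A P.
Here det P = -1, so P^(-1) is integer; computing A P first and then P^(-1)(A P) gives [[-3, 1, 1], [-3, 1, 0], [-1, -2, 3]].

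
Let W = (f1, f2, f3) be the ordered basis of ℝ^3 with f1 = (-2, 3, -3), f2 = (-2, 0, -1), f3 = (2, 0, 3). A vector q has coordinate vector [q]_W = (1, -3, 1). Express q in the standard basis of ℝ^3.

By definition q = f1 - 3f2 + f3.
Summing componentwise gives (6, 3, 3).

(6, 3, 3)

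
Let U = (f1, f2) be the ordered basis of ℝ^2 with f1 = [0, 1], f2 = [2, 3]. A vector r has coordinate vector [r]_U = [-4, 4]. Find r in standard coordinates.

The coordinates say r = -4f1 + 4f2; adding the scaled basis vectors gives [8, 8].

[8, 8]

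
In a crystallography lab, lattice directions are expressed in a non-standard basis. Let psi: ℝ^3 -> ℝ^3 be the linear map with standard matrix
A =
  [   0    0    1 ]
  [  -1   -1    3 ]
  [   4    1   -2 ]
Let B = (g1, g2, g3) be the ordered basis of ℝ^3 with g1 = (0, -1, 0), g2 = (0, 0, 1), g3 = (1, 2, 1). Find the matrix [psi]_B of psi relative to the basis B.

[[-1, -1, 2], [-1, -3, 3], [0, 1, 1]]

The j-th column of [psi]_B is [psi(gj)]_B.
psi(g1) = A g1 = (0, 1, -1) = -g1 - g2 + 0·g3, so column 1 is (-1, -1, 0).
Repeating for g2, g3 and assembling the columns gives [[-1, -1, 2], [-1, -3, 3], [0, 1, 1]].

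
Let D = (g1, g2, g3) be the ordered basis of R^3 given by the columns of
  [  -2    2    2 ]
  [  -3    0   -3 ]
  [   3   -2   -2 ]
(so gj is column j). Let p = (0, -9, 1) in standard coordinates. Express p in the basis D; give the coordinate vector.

(1, -1, 2)

[p]_D is the unique c with M c = p, where M has columns g1, ..., g3.
Solving this 3x3 system gives c = (1, -1, 2).
Check: g1 - g2 + 2g3 = (0, -9, 1).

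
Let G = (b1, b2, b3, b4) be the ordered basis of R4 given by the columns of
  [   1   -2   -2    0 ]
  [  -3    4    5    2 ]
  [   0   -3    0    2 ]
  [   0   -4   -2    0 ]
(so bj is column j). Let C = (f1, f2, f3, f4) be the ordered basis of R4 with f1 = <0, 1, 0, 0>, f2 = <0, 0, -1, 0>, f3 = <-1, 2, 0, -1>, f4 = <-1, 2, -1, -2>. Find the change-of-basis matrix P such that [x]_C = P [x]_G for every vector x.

[[-1, 0, 1, 2], [-1, 1, 0, -2], [-2, 0, 2, 0], [1, 2, 0, 0]]

Take x = bj: its G-coordinates are the j-th standard unit vector, so P e_j — column j of P — equals [bj]_C.
b1 = -f1 - f2 - 2f3 + f4, giving column 1 = <-1, -1, -2, 1>; repeating for each j gives P = [[-1, 0, 1, 2], [-1, 1, 0, -2], [-2, 0, 2, 0], [1, 2, 0, 0]].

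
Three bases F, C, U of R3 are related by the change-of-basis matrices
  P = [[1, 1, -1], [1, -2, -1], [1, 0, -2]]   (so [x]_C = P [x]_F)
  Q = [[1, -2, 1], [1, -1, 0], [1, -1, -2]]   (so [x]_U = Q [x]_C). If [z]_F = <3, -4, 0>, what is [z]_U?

First [z]_C = P [z]_F = <-1, 11, 3>.
Then [z]_U = Q [z]_C = <-20, -12, -18>.

<-20, -12, -18>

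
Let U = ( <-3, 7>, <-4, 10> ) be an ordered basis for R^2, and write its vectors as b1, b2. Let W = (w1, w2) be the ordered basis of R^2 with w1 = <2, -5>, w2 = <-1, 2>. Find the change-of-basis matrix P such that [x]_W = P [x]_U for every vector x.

Take x = bj: its U-coordinates are the j-th standard unit vector, so P e_j — column j of P — equals [bj]_W.
b1 = -w1 + w2, giving column 1 = <-1, 1>; repeating for each j gives P = [[-1, -2], [1, 0]].

[[-1, -2], [1, 0]]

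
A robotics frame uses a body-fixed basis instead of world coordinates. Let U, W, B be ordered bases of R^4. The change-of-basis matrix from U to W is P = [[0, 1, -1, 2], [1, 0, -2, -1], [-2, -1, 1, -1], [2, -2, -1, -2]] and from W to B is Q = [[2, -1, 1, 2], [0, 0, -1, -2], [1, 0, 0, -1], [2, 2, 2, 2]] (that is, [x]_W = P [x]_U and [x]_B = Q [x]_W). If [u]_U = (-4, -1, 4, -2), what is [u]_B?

(-5, -3, -3, -20)

Apply P to get W-coordinates (-9, -10, 15, -6), then Q to get B-coordinates.
The result is [u]_B = (-5, -3, -3, -20).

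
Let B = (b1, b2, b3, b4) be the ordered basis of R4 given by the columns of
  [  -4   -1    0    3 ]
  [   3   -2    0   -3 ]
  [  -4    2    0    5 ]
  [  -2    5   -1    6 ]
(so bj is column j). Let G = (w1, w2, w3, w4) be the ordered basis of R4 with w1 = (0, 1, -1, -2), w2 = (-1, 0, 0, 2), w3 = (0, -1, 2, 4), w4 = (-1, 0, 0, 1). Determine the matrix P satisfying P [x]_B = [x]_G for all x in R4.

[[2, -2, 0, -1], [2, 0, -1, -1], [-1, 0, 0, 2], [2, 1, 1, -2]]

Let M have columns bj and N have columns wj. Then for every x, N [x]_G = x = M [x]_B, so P = N^(-1) M.
Since det N = -1, N^(-1) has integer entries; multiplying gives P = [[2, -2, 0, -1], [2, 0, -1, -1], [-1, 0, 0, 2], [2, 1, 1, -2]].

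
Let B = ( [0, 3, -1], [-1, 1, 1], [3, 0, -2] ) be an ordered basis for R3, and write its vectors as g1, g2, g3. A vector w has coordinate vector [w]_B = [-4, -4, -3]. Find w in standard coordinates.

[-5, -16, 6]

The coordinates say w = -4g1 - 4g2 - 3g3; adding the scaled basis vectors gives [-5, -16, 6].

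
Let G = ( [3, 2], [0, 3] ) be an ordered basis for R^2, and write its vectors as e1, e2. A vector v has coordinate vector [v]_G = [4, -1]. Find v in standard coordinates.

By definition v = 4e1 - e2.
Summing componentwise gives [12, 5].

[12, 5]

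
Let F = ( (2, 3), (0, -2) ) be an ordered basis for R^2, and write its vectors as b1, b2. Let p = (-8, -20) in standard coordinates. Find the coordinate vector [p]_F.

[p]_F is the unique c with M c = p, where M has columns b1, b2.
System: 2c_1 + 0c_2 = -8, 3c_1 - 2c_2 = -20; solving gives c_1 = -4, c_2 = 4.
Check: -4b1 + 4b2 = (-8, -20).

(-4, 4)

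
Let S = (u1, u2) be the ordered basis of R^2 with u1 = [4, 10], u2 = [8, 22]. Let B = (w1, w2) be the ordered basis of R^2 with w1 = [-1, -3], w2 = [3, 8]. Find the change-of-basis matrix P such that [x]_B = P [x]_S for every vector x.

[[2, -2], [2, 2]]

Let M have columns uj and N have columns wj. Then for every x, N [x]_B = x = M [x]_S, so P = N^(-1) M.
Since det N = 1, N^(-1) has integer entries; multiplying gives P = [[2, -2], [2, 2]].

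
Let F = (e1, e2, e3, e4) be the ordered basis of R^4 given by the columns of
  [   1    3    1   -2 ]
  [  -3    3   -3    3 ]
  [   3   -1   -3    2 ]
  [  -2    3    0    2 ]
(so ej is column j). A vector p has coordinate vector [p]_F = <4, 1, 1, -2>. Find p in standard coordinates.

p = M [p]_F, where M has columns e1, ..., e4.
Carrying out the matrix-vector product, p = <12, -18, 4, -9>.

<12, -18, 4, -9>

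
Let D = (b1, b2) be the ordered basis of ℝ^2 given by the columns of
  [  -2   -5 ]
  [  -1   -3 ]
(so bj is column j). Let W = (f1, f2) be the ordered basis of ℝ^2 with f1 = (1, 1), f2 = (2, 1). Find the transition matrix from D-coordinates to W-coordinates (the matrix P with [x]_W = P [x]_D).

Column j of P is [bj]_W, since P maps D-coordinates to W-coordinates.
Expressing b1 in W: b1 = 0·f1 - f2, so column 1 of P is (0, -1).
Doing the same for each bj gives P = [[0, -1], [-1, -2]].

[[0, -1], [-1, -2]]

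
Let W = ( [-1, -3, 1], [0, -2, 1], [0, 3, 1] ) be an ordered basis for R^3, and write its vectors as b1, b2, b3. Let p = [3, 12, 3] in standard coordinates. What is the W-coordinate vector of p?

[-3, 3, 3]

We seek scalars with c_1 b1 + ... + c_3 b3 = p; equivalently solve M c = p where the columns of M are b1, ..., b3.
Gaussian elimination on [M | p] yields c = (-3, 3, 3).
Check: -3b1 + 3b2 + 3b3 = [3, 12, 3].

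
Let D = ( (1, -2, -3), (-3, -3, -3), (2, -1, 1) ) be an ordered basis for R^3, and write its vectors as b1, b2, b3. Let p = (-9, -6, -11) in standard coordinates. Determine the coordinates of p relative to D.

(1, 2, -2)

We seek scalars with c_1 b1 + ... + c_3 b3 = p; equivalently solve M c = p where the columns of M are b1, ..., b3.
Solving this 3x3 system gives c = (1, 2, -2).
Check: b1 + 2b2 - 2b3 = (-9, -6, -11).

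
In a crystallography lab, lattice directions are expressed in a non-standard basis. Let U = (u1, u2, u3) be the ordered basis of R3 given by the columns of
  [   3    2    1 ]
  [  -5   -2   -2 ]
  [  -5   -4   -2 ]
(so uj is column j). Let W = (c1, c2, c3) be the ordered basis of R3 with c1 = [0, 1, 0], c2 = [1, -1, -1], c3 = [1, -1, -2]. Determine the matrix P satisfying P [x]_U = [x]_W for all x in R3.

Let M have columns uj and N have columns cj. Then for every x, N [x]_W = x = M [x]_U, so P = N^(-1) M.
Since det N = 1, N^(-1) has integer entries; multiplying gives P = [[-2, 0, -1], [1, 0, 0], [2, 2, 1]].

[[-2, 0, -1], [1, 0, 0], [2, 2, 1]]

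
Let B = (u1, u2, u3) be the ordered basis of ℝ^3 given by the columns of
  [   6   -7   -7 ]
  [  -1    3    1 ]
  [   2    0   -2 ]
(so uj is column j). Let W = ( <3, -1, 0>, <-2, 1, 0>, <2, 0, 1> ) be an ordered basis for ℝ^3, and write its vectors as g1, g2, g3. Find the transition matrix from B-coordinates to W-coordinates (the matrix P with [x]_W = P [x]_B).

Take x = uj: its B-coordinates are the j-th standard unit vector, so P e_j — column j of P — equals [uj]_W.
u1 = 0·g1 - g2 + 2g3, giving column 1 = <0, -1, 2>; repeating for each j gives P = [[0, -1, -1], [-1, 2, 0], [2, 0, -2]].

[[0, -1, -1], [-1, 2, 0], [2, 0, -2]]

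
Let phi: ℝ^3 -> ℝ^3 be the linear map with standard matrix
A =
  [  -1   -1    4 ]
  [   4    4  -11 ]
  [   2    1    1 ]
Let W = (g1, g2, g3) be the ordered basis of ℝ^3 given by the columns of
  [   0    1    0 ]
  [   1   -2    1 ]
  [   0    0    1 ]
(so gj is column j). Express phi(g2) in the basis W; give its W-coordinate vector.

<-2, 1, 0>

Compute phi(g2) = A g2 = <1, -4, 0> in standard coordinates.
Then write this in W-coordinates: solve for y in y_1 g1 + ... + y_3 g3 = <1, -4, 0>.
This gives y = <-2, 1, 0>, which is column 2 of [phi]_W.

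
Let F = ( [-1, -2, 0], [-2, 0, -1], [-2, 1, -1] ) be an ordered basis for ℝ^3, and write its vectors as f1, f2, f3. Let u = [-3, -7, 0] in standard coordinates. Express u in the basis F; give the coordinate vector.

[3, 1, -1]

[u]_F is the unique c with M c = u, where M has columns f1, ..., f3.
Solving this 3x3 system gives c = (3, 1, -1).
Check: 3f1 + f2 - f3 = [-3, -7, 0].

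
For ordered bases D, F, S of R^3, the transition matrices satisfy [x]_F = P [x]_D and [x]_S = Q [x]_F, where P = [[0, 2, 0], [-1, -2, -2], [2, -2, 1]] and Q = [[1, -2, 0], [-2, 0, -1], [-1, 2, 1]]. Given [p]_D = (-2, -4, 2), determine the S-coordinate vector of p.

Composing the changes, [p]_S = Q P [p]_D.
Q P = [[2, 6, 4], [-2, -2, -1], [0, -8, -3]]; applying this to (-2, -4, 2) gives (-20, 10, 26).

(-20, 10, 26)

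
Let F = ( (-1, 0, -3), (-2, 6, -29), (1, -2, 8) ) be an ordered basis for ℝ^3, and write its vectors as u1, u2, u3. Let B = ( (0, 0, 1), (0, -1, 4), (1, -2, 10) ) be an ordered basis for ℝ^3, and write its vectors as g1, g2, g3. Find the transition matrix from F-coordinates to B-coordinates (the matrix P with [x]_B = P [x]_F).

[[-1, -1, -2], [2, -2, 0], [-1, -2, 1]]

Let M have columns uj and N have columns gj. Then for every x, N [x]_B = x = M [x]_F, so P = N^(-1) M.
Since det N = 1, N^(-1) has integer entries; multiplying gives P = [[-1, -1, -2], [2, -2, 0], [-1, -2, 1]].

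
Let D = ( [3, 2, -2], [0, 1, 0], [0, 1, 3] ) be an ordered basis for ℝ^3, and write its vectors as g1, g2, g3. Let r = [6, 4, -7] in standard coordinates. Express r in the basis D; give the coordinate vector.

[2, 1, -1]

We seek scalars with c_1 g1 + ... + c_3 g3 = r; equivalently solve M c = r where the columns of M are g1, ..., g3.
Solving this 3x3 system gives c = (2, 1, -1).
Check: 2g1 + g2 - g3 = [6, 4, -7].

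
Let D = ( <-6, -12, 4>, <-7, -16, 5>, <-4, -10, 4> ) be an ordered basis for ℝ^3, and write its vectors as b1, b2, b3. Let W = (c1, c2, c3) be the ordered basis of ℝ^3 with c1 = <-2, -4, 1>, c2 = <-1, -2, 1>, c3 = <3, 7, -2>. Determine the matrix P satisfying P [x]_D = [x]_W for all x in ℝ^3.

Let M have columns bj and N have columns cj. Then for every x, N [x]_W = x = M [x]_D, so P = N^(-1) M.
Since det N = 1, N^(-1) has integer entries; multiplying gives P = [[2, 0, -2], [2, 1, 2], [0, -2, -2]].

[[2, 0, -2], [2, 1, 2], [0, -2, -2]]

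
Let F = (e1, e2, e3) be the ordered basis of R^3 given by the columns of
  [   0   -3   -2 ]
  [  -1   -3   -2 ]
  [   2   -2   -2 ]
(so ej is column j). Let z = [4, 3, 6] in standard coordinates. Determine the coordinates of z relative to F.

[1, 0, -2]

[z]_F is the unique c with M c = z, where M has columns e1, ..., e3.
Row-reducing the augmented matrix [M | z] gives c = (1, 0, -2).
Check: e1 + 0·e2 - 2e3 = [4, 3, 6].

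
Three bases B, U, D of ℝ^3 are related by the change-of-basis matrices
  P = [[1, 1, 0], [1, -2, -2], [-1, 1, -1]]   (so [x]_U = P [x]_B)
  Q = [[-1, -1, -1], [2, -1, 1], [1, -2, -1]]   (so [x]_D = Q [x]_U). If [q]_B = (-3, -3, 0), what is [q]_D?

(3, -15, -12)

Composing the changes, [q]_D = Q P [q]_B.
Q P = [[-1, 0, 3], [0, 5, 1], [0, 4, 5]]; applying this to (-3, -3, 0) gives (3, -15, -12).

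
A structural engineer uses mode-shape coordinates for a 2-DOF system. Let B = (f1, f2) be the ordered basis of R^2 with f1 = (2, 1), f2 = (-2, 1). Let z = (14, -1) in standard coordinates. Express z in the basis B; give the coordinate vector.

[z]_B is the unique c with M c = z, where M has columns f1, f2.
System: 2c_1 - 2c_2 = 14, c_1 + c_2 = -1; solving gives c_1 = 3, c_2 = -4.
Check: 3f1 - 4f2 = (14, -1).

(3, -4)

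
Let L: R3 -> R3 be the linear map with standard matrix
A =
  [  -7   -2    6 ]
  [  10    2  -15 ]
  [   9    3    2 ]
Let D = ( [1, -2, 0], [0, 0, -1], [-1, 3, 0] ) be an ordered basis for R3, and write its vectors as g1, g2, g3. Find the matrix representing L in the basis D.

[[-3, -3, -1], [-3, 2, 0], [0, 3, -2]]

With P the matrix whose columns are g1, ..., g3, [L]_D = P^(-1) A P.
Column by column: L(g1) = A g1 = [-3, 6, 3]; its D-coordinates [-3, -3, 0] give column 1.
Continuing for each basis vector yields [L]_D = [[-3, -3, -1], [-3, 2, 0], [0, 3, -2]].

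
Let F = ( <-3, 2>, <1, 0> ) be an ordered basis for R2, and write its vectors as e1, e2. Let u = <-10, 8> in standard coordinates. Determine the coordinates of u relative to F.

[u]_F is the unique c with M c = u, where M has columns e1, e2.
System: -3c_1 + c_2 = -10, 2c_1 + 0c_2 = 8; solving gives c_1 = 4, c_2 = 2.
Check: 4e1 + 2e2 = <-10, 8>.

<4, 2>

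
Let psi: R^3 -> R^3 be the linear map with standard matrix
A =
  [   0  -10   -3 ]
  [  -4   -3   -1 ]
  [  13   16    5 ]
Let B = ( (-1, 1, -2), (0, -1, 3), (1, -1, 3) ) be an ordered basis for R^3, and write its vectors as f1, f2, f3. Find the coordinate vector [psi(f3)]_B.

(0, 3, 1)

Column 3 of [psi]_B is the B-coordinate vector of psi(f3).
In standard coordinates psi(f3) = A f3 = (1, -4, 12).
Converting to B: (1, -4, 12) = 0·f1 + 3f2 + f3, so the coordinate vector is (0, 3, 1).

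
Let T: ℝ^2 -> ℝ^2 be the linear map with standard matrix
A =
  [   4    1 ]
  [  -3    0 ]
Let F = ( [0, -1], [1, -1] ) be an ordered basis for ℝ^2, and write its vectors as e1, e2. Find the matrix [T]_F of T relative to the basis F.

[[1, 0], [-1, 3]]

With P the matrix whose columns are e1, e2, [T]_F = P^(-1) A P.
Column by column: T(e1) = A e1 = [-1, 0]; its F-coordinates [1, -1] give column 1.
Continuing for each basis vector yields [T]_F = [[1, 0], [-1, 3]].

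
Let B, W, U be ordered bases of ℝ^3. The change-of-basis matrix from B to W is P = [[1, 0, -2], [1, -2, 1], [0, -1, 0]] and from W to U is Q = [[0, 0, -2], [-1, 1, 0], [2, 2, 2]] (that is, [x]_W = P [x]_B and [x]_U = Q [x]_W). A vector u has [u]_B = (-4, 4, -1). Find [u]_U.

(8, -11, -38)

Apply P to get W-coordinates (-2, -13, -4), then Q to get U-coordinates.
The result is [u]_U = (8, -11, -38).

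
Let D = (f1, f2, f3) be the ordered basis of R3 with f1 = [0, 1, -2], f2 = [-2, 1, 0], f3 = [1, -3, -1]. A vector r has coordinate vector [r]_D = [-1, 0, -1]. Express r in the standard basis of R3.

[-1, 2, 3]

By definition r = -f1 + 0·f2 - f3.
Summing componentwise gives [-1, 2, 3].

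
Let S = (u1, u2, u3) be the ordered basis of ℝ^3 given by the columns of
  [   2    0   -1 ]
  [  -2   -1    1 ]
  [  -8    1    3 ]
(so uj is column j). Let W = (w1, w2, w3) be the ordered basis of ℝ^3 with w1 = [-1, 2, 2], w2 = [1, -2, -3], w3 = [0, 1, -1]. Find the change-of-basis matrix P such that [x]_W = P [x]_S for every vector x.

Let M have columns uj and N have columns wj. Then for every x, N [x]_W = x = M [x]_S, so P = N^(-1) M.
Since det N = -1, N^(-1) has integer entries; multiplying gives P = [[0, 0, 1], [2, 0, 0], [2, -1, -1]].

[[0, 0, 1], [2, 0, 0], [2, -1, -1]]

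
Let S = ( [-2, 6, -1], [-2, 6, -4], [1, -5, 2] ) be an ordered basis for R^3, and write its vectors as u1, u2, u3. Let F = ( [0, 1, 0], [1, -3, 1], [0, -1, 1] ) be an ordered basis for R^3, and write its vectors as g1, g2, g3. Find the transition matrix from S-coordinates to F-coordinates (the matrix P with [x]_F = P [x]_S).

[[1, -2, -1], [-2, -2, 1], [1, -2, 1]]

Take x = uj: its S-coordinates are the j-th standard unit vector, so P e_j — column j of P — equals [uj]_F.
u1 = g1 - 2g2 + g3, giving column 1 = [1, -2, 1]; repeating for each j gives P = [[1, -2, -1], [-2, -2, 1], [1, -2, 1]].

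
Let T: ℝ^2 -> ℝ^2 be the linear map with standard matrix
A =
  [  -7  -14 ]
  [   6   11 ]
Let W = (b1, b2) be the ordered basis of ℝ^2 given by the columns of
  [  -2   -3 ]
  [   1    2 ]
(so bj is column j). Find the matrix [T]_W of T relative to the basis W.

The j-th column of [T]_W is [T(bj)]_W.
T(b1) = A b1 = (0, -1) = 3b1 - 2b2, so column 1 is (3, -2).
Repeating for b2 and assembling the columns gives [[3, 2], [-2, 1]].

[[3, 2], [-2, 1]]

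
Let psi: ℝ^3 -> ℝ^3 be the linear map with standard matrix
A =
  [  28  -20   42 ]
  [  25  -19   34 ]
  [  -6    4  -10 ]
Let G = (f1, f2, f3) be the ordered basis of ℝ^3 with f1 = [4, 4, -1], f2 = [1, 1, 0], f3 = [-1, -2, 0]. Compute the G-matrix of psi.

[[-2, 2, 2], [-2, 2, 3], [0, 2, -1]]

With P the matrix whose columns are f1, ..., f3, [psi]_G = P^(-1) A P.
Column by column: psi(f1) = A f1 = [-10, -10, 2]; its G-coordinates [-2, -2, 0] give column 1.
Continuing for each basis vector yields [psi]_G = [[-2, 2, 2], [-2, 2, 3], [0, 2, -1]].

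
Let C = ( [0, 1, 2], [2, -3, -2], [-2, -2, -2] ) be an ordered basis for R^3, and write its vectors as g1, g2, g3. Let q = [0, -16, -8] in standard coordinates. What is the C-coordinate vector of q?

Write q = c_1 g1 + ... + c_3 g3 and solve for the c_i.
Solving this 3x3 system gives c = (4, 4, 4).
Check: 4g1 + 4g2 + 4g3 = [0, -16, -8].

[4, 4, 4]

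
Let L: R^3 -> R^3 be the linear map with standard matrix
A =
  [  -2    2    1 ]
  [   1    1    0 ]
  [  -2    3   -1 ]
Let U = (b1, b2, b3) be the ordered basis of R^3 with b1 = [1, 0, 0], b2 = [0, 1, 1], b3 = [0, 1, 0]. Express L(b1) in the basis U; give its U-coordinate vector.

Column 1 of [L]_U is the U-coordinate vector of L(b1).
In standard coordinates L(b1) = A b1 = [-2, 1, -2].
Converting to U: [-2, 1, -2] = -2b1 - 2b2 + 3b3, so the coordinate vector is [-2, -2, 3].

[-2, -2, 3]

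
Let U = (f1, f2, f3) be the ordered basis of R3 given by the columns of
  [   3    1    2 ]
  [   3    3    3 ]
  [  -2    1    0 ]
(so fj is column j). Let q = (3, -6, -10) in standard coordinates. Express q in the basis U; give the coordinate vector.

Write q = c_1 f1 + ... + c_3 f3 and solve for the c_i.
Solving this 3x3 system gives c = (3, -4, -1).
Check: 3f1 - 4f2 - f3 = (3, -6, -10).

(3, -4, -1)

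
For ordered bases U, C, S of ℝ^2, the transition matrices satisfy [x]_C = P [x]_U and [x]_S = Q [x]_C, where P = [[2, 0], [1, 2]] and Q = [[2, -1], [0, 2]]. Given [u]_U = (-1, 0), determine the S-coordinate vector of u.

(-3, -2)

First [u]_C = P [u]_U = (-2, -1).
Then [u]_S = Q [u]_C = (-3, -2).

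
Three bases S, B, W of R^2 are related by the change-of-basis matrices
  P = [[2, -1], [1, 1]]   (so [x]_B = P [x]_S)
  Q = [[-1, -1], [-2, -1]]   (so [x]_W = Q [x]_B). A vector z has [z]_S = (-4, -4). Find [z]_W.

(12, 16)

Apply P to get B-coordinates (-4, -8), then Q to get W-coordinates.
The result is [z]_W = (12, 16).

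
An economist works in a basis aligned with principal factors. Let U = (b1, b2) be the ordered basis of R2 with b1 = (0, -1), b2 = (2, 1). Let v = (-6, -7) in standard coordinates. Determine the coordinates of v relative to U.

(4, -3)

Write v = c_1 b1 + c_2 b2 and solve for the c_i.
System: 0c_1 + 2c_2 = -6, -c_1 + c_2 = -7; solving gives c_1 = 4, c_2 = -3.
Check: 4b1 - 3b2 = (-6, -7).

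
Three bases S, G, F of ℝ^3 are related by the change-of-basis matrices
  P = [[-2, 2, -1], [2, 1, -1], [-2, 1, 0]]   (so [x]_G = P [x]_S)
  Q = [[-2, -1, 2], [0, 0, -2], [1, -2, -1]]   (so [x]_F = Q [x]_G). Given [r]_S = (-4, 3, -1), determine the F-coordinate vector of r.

Composing the changes, [r]_F = Q P [r]_S.
Q P = [[-2, -3, 3], [4, -2, 0], [-4, -1, 1]]; applying this to (-4, 3, -1) gives (-4, -22, 12).

(-4, -22, 12)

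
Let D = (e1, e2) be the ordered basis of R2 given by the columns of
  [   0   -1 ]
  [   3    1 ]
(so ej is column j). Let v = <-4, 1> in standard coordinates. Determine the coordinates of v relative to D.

[v]_D is the unique c with M c = v, where M has columns e1, e2.
System: 0c_1 - c_2 = -4, 3c_1 + c_2 = 1; solving gives c_1 = -1, c_2 = 4.
Check: -e1 + 4e2 = <-4, 1>.

<-1, 4>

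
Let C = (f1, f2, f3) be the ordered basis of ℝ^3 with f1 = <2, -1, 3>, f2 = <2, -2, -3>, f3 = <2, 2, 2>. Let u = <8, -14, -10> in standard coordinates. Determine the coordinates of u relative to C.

Write u = c_1 f1 + ... + c_3 f3 and solve for the c_i.
Gaussian elimination on [M | u] yields c = (2, 4, -2).
Check: 2f1 + 4f2 - 2f3 = <8, -14, -10>.

<2, 4, -2>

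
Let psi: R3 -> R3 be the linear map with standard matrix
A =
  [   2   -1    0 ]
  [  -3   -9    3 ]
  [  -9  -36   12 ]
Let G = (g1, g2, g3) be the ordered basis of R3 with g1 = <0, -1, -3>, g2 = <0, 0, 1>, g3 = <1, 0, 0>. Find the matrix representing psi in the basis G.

With P the matrix whose columns are g1, ..., g3, [psi]_G = P^(-1) A P.
Column by column: psi(g1) = A g1 = <1, 0, 0>; its G-coordinates <0, 0, 1> give column 1.
Continuing for each basis vector yields [psi]_G = [[0, -3, 3], [0, 3, 0], [1, 0, 2]].

[[0, -3, 3], [0, 3, 0], [1, 0, 2]]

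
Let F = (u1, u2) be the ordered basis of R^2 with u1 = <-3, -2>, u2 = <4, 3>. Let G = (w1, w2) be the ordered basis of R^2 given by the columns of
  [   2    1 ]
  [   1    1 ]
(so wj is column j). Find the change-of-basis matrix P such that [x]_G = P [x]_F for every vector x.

[[-1, 1], [-1, 2]]

Take x = uj: its F-coordinates are the j-th standard unit vector, so P e_j — column j of P — equals [uj]_G.
u1 = -w1 - w2, giving column 1 = <-1, -1>; repeating for each j gives P = [[-1, 1], [-1, 2]].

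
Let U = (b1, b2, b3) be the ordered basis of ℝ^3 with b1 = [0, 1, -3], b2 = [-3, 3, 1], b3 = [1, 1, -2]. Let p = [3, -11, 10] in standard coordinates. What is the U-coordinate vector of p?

[-2, -2, -3]

We seek scalars with c_1 b1 + ... + c_3 b3 = p; equivalently solve M c = p where the columns of M are b1, ..., b3.
Gaussian elimination on [M | p] yields c = (-2, -2, -3).
Check: -2b1 - 2b2 - 3b3 = [3, -11, 10].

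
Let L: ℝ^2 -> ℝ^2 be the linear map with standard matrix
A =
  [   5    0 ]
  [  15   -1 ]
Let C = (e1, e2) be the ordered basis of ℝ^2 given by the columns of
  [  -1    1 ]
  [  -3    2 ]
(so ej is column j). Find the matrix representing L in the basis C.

[[2, -3], [-3, 2]]

The j-th column of [L]_C is [L(ej)]_C.
L(e1) = A e1 = <-5, -12> = 2e1 - 3e2, so column 1 is <2, -3>.
Repeating for e2 and assembling the columns gives [[2, -3], [-3, 2]].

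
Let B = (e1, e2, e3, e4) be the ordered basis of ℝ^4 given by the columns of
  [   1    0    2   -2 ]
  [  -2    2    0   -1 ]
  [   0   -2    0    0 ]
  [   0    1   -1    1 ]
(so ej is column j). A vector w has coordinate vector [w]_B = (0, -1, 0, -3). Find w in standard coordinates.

(6, 1, 2, -4)

The coordinates say w = 0·e1 - e2 + 0·e3 - 3e4; adding the scaled basis vectors gives (6, 1, 2, -4).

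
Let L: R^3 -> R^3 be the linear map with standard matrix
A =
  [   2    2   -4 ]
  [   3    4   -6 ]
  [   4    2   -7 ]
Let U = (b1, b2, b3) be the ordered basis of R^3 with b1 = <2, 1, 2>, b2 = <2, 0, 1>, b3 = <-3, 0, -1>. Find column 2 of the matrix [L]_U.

<0, 3, 2>

Compute L(b2) = A b2 = <0, 0, 1> in standard coordinates.
Then write this in U-coordinates: solve for y in y_1 b1 + ... + y_3 b3 = <0, 0, 1>.
This gives y = <0, 3, 2>, which is column 2 of [L]_U.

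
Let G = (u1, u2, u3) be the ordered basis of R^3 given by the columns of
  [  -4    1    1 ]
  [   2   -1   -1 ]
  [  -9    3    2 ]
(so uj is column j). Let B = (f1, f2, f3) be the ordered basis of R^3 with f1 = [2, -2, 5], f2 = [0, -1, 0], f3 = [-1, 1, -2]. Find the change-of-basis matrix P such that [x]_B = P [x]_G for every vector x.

Column j of P is [uj]_B, since P maps G-coordinates to B-coordinates.
Expressing u1 in B: u1 = -f1 + 2f2 + 2f3, so column 1 of P is [-1, 2, 2].
Doing the same for each uj gives P = [[-1, 1, 0], [2, 0, 0], [2, 1, -1]].

[[-1, 1, 0], [2, 0, 0], [2, 1, -1]]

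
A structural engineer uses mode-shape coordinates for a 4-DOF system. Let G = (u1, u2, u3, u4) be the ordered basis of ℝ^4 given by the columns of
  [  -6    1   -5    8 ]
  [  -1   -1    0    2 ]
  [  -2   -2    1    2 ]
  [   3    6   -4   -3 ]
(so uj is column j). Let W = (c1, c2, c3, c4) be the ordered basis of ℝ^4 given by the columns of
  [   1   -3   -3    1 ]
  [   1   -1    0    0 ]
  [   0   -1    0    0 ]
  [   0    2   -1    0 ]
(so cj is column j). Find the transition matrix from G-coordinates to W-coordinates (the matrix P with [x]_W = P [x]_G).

[[1, 1, -1, 0], [2, 2, -1, -2], [1, -2, 2, -1], [2, 0, -1, -1]]

Take x = uj: its G-coordinates are the j-th standard unit vector, so P e_j — column j of P — equals [uj]_W.
u1 = c1 + 2c2 + c3 + 2c4, giving column 1 = (1, 2, 1, 2); repeating for each j gives P = [[1, 1, -1, 0], [2, 2, -1, -2], [1, -2, 2, -1], [2, 0, -1, -1]].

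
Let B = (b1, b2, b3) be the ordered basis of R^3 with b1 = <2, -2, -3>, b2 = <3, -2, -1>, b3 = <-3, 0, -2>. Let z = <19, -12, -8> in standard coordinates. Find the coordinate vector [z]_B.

[z]_B is the unique c with M c = z, where M has columns b1, ..., b3.
Gaussian elimination on [M | z] yields c = (2, 4, -1).
Check: 2b1 + 4b2 - b3 = <19, -12, -8>.

<2, 4, -1>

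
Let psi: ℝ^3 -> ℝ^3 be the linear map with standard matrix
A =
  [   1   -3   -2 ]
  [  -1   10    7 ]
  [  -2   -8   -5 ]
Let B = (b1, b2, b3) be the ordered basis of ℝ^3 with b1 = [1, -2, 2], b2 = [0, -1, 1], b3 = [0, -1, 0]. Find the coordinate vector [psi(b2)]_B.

[1, 1, 0]

Column 2 of [psi]_B is the B-coordinate vector of psi(b2).
In standard coordinates psi(b2) = A b2 = [1, -3, 3].
Converting to B: [1, -3, 3] = b1 + b2 + 0·b3, so the coordinate vector is [1, 1, 0].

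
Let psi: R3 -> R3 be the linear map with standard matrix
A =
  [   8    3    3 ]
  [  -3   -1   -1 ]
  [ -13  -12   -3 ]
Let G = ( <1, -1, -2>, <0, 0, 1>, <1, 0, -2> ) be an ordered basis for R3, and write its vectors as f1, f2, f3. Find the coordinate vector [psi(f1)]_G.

<0, 3, -1>

Column 1 of [psi]_G is the G-coordinate vector of psi(f1).
In standard coordinates psi(f1) = A f1 = <-1, 0, 5>.
Converting to G: <-1, 0, 5> = 0·f1 + 3f2 - f3, so the coordinate vector is <0, 3, -1>.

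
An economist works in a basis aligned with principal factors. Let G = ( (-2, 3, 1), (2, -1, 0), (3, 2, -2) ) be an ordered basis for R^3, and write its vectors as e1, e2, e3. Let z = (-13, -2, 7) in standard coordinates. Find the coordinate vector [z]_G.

[z]_G is the unique c with M c = z, where M has columns e1, ..., e3.
Gaussian elimination on [M | z] yields c = (1, -1, -3).
Check: e1 - e2 - 3e3 = (-13, -2, 7).

(1, -1, -3)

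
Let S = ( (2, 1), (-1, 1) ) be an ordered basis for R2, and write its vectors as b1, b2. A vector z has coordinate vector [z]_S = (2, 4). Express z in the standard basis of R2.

The coordinates say z = 2b1 + 4b2; adding the scaled basis vectors gives (0, 6).

(0, 6)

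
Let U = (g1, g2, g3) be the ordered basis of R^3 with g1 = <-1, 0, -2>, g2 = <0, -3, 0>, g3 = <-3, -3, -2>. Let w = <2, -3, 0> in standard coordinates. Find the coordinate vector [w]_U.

We seek scalars with c_1 g1 + ... + c_3 g3 = w; equivalently solve M c = w where the columns of M are g1, ..., g3.
Row-reducing the augmented matrix [M | w] gives c = (1, 2, -1).
Check: g1 + 2g2 - g3 = <2, -3, 0>.

<1, 2, -1>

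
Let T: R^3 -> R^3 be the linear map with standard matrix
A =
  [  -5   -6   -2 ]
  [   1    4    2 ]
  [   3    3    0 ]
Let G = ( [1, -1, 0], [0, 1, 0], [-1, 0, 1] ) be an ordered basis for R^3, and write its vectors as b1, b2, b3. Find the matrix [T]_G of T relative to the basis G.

Let P have columns b1, ..., b3. Then [T]_G = P^(-1) A P.
Here det P = 1, so P^(-1) is integer; computing A P first and then P^(-1)(A P) gives [[1, -3, 0], [-2, 1, 1], [0, 3, -3]].

[[1, -3, 0], [-2, 1, 1], [0, 3, -3]]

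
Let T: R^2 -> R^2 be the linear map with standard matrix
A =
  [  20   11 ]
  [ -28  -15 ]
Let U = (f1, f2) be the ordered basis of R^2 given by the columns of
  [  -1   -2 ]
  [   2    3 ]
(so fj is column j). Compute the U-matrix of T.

The j-th column of [T]_U is [T(fj)]_U.
T(f1) = A f1 = (2, -2) = 2f1 - 2f2, so column 1 is (2, -2).
Repeating for f2 and assembling the columns gives [[2, 1], [-2, 3]].

[[2, 1], [-2, 3]]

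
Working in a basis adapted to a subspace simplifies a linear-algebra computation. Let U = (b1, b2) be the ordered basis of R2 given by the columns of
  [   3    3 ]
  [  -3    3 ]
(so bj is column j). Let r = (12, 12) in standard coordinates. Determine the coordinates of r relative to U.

We seek scalars with c_1 b1 + c_2 b2 = r; equivalently solve M c = r where the columns of M are b1, b2.
System: 3c_1 + 3c_2 = 12, -3c_1 + 3c_2 = 12; solving gives c_1 = 0, c_2 = 4.
Check: 0·b1 + 4b2 = (12, 12).

(0, 4)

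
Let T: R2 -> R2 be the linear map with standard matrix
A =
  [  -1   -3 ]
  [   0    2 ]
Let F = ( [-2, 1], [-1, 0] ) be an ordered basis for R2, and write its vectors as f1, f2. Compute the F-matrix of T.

[[2, 0], [-3, -1]]

With P the matrix whose columns are f1, f2, [T]_F = P^(-1) A P.
Column by column: T(f1) = A f1 = [-1, 2]; its F-coordinates [2, -3] give column 1.
Continuing for each basis vector yields [T]_F = [[2, 0], [-3, -1]].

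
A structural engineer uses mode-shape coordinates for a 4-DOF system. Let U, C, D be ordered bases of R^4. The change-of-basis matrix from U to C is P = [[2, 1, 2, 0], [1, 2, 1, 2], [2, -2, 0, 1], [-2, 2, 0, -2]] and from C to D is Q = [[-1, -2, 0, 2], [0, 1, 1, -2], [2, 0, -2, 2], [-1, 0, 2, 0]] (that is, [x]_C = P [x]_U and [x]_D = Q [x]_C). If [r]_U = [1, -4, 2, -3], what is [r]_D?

First [r]_C = P [r]_U = [2, -11, 7, -4].
Then [r]_D = Q [r]_C = [12, 4, -18, 12].

[12, 4, -18, 12]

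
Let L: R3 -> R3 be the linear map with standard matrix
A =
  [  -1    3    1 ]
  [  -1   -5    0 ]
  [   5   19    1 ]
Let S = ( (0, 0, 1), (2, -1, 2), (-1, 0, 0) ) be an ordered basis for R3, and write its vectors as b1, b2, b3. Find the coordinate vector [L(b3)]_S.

(-3, -1, -3)

Compute L(b3) = A b3 = (1, 1, -5) in standard coordinates.
Then write this in S-coordinates: solve for y in y_1 b1 + ... + y_3 b3 = (1, 1, -5).
This gives y = (-3, -1, -3), which is column 3 of [L]_S.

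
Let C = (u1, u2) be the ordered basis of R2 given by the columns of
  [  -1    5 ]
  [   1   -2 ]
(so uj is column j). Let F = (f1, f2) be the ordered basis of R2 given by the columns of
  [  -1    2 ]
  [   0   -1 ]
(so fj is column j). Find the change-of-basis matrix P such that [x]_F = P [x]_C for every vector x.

[[-1, -1], [-1, 2]]

Let M have columns uj and N have columns fj. Then for every x, N [x]_F = x = M [x]_C, so P = N^(-1) M.
Since det N = 1, N^(-1) has integer entries; multiplying gives P = [[-1, -1], [-1, 2]].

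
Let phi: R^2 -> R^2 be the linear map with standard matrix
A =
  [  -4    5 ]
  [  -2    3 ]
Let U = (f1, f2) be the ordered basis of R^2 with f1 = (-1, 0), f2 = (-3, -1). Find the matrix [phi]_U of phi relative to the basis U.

[[2, 2], [-2, -3]]

With P the matrix whose columns are f1, f2, [phi]_U = P^(-1) A P.
Column by column: phi(f1) = A f1 = (4, 2); its U-coordinates (2, -2) give column 1.
Continuing for each basis vector yields [phi]_U = [[2, 2], [-2, -3]].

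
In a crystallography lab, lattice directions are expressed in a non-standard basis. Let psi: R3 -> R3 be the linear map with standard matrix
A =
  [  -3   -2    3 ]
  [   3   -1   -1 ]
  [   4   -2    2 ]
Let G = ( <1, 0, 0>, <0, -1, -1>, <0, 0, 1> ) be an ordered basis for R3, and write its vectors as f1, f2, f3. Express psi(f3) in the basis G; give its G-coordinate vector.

Compute psi(f3) = A f3 = <3, -1, 2> in standard coordinates.
Then write this in G-coordinates: solve for y in y_1 f1 + ... + y_3 f3 = <3, -1, 2>.
This gives y = <3, 1, 3>, which is column 3 of [psi]_G.

<3, 1, 3>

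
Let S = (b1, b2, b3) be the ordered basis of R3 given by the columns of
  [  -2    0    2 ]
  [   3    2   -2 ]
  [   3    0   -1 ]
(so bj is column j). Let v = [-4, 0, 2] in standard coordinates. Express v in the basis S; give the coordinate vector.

Write v = c_1 b1 + ... + c_3 b3 and solve for the c_i.
Gaussian elimination on [M | v] yields c = (0, -2, -2).
Check: 0·b1 - 2b2 - 2b3 = [-4, 0, 2].

[0, -2, -2]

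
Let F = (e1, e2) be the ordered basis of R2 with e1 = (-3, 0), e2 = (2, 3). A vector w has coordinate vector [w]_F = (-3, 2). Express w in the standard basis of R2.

w = M [w]_F, where M has columns e1, e2.
Carrying out the matrix-vector product, w = (13, 6).

(13, 6)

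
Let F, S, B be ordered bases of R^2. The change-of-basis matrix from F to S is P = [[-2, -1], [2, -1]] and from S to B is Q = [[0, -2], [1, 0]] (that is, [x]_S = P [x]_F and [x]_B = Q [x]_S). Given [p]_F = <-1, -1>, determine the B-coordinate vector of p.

<2, 3>

First [p]_S = P [p]_F = <3, -1>.
Then [p]_B = Q [p]_S = <2, 3>.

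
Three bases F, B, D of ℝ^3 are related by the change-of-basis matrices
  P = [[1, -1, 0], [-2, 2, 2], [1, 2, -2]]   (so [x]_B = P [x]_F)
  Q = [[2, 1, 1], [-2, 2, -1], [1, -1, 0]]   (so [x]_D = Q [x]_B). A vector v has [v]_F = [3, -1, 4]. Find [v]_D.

[1, -1, 4]

First [v]_B = P [v]_F = [4, 0, -7].
Then [v]_D = Q [v]_B = [1, -1, 4].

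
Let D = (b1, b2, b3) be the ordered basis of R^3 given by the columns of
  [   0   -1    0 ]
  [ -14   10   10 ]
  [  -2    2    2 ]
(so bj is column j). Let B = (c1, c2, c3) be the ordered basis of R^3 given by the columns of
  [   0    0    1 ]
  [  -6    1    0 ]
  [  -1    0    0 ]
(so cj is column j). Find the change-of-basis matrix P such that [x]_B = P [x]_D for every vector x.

[[2, -2, -2], [-2, -2, -2], [0, -1, 0]]

Let M have columns bj and N have columns cj. Then for every x, N [x]_B = x = M [x]_D, so P = N^(-1) M.
Since det N = 1, N^(-1) has integer entries; multiplying gives P = [[2, -2, -2], [-2, -2, -2], [0, -1, 0]].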